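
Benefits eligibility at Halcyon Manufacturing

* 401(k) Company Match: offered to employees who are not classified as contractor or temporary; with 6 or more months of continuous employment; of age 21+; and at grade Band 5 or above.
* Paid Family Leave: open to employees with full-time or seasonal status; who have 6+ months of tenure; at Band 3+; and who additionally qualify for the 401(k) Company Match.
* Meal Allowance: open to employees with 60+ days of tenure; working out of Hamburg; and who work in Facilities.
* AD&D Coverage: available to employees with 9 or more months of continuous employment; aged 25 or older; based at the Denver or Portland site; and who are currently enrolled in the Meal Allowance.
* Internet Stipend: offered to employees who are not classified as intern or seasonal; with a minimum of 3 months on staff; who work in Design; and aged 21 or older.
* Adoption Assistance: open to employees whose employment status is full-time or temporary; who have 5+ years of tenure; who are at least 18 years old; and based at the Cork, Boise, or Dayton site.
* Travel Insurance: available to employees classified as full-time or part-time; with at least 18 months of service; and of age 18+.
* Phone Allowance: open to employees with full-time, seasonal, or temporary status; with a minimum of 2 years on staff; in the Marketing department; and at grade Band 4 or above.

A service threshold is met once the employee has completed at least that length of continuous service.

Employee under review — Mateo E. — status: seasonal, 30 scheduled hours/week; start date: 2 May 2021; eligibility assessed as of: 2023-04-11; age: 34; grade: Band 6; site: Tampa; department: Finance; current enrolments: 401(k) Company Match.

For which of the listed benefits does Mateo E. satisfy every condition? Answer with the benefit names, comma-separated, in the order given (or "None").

Service from 2 May 2021 to 2023-04-11: 709 days.
401(k) Company Match — status seasonal ✓ (not excluded); service 709 days ≥ 6 months (≈180 days) ✓; age 34 ≥ 21 ✓; grade Band 6 ≥ Band 5 ✓ → eligible.
Paid Family Leave — status seasonal ✓; service 709 days ≥ 6 months (≈180 days) ✓; grade Band 6 ≥ Band 3 ✓; eligible for 401(k) Company Match ✓ → eligible.
Meal Allowance — service 709 days ≥ 60 days ✓; site Tampa ✗ (not Hamburg) → not eligible.
AD&D Coverage — service 709 days ≥ 9 months (≈270 days) ✓; age 34 ≥ 25 ✓; site Tampa ✗ (not Denver or Portland) → not eligible.
Internet Stipend — status seasonal ✗ (excluded) → not eligible.
Adoption Assistance — status seasonal ✗ (requires full-time or temporary) → not eligible.
Travel Insurance — status seasonal ✗ (requires full-time or part-time) → not eligible.
Phone Allowance — status seasonal ✓; service 709 days < 2 years (≈730 days) ✗ → not eligible.

401(k) Company Match, Paid Family Leave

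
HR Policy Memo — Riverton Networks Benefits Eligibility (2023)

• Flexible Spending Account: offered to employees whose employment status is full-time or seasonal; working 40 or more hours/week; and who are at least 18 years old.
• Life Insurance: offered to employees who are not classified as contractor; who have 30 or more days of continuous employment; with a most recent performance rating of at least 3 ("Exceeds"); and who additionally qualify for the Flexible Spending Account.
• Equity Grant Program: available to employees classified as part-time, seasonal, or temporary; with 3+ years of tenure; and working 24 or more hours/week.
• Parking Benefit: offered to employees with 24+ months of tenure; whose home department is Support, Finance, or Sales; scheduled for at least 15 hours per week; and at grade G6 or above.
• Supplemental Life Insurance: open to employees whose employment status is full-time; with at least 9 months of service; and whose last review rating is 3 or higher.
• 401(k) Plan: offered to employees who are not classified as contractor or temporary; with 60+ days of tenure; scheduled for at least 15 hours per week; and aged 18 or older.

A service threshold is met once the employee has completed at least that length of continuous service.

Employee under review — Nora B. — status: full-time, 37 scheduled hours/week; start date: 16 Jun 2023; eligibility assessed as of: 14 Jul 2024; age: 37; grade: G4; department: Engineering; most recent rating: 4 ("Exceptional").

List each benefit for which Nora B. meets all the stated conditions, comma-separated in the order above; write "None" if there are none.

Supplemental Life Insurance, 401(k) Plan

Service from 16 Jun 2023 to 14 Jul 2024: 394 days.
Flexible Spending Account — status full-time ✓; 37 hrs/wk < 40 ✗ → not eligible.
Life Insurance — status full-time ✓ (not excluded); service 394 days ≥ 30 days ✓; rating 4 ≥ 3 ✓; not eligible for Flexible Spending Account ✗ → not eligible.
Equity Grant Program — status full-time ✗ (requires part-time, seasonal, or temporary) → not eligible.
Parking Benefit — service 394 days < 24 months (≈720 days) ✗ → not eligible.
Supplemental Life Insurance — status full-time ✓; service 394 days ≥ 9 months (≈270 days) ✓; rating 4 ≥ 3 ✓ → eligible.
401(k) Plan — status full-time ✓ (not excluded); service 394 days ≥ 60 days ✓; 37 hrs/wk ≥ 15 ✓; age 37 ≥ 18 ✓ → eligible.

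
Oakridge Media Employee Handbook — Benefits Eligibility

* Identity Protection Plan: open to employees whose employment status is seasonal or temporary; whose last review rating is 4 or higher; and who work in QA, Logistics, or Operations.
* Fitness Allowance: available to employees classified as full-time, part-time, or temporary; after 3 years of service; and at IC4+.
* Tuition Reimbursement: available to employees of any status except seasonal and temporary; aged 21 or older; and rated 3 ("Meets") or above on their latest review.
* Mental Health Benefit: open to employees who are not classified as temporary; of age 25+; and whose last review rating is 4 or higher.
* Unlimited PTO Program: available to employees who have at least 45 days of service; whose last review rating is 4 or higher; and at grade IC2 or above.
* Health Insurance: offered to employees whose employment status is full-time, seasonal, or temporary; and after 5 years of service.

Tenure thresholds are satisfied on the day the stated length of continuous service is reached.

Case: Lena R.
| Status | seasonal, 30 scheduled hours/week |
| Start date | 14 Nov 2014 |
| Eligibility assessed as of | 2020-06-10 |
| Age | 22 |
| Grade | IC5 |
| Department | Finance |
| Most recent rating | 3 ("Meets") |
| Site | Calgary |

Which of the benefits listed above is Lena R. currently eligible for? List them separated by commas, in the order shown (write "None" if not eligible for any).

Health Insurance

Service from 14 Nov 2014 to 2020-06-10: 2035 days.
Identity Protection Plan — status seasonal ✓; rating 3 < 4 ✗ → not eligible.
Fitness Allowance — status seasonal ✗ (requires full-time, part-time, or temporary) → not eligible.
Tuition Reimbursement — status seasonal ✗ (excluded) → not eligible.
Mental Health Benefit — status seasonal ✓ (not excluded); age 22 < 25 ✗ → not eligible.
Unlimited PTO Program — service 2035 days ≥ 45 days ✓; rating 3 < 4 ✗ → not eligible.
Health Insurance — status seasonal ✓; service 2035 days ≥ 5 years (≈1825 days) ✓ → eligible.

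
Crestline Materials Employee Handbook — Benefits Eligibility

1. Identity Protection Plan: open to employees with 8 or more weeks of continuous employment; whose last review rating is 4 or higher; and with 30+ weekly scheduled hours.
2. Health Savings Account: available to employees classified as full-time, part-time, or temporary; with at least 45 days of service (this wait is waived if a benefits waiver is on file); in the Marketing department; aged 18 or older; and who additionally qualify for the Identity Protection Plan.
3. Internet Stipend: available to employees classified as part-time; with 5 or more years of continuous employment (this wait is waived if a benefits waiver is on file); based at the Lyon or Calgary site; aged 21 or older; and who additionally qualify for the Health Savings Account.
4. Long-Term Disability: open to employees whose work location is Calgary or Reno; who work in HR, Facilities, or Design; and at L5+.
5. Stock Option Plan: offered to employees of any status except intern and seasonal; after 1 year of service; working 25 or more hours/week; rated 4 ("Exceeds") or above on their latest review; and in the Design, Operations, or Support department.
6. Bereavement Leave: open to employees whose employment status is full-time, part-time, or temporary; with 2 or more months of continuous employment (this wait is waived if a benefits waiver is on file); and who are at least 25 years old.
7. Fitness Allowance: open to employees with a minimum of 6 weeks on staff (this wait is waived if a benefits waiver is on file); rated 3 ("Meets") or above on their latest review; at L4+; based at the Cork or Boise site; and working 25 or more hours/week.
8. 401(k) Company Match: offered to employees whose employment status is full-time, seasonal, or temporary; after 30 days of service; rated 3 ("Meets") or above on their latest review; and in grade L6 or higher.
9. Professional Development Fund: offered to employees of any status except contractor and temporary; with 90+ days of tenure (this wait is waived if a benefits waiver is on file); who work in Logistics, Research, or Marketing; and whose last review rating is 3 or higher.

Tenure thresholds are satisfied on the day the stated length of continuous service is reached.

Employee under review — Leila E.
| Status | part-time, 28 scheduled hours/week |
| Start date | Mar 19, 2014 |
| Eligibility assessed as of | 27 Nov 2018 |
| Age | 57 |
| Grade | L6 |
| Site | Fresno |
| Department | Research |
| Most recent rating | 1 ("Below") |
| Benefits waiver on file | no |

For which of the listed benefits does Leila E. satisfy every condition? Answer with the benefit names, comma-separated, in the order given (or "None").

Bereavement Leave

Service from Mar 19, 2014 to 27 Nov 2018: 1714 days.
Identity Protection Plan — service 1714 days ≥ 8 weeks (≈56 days) ✓; rating 1 < 4 ✗ → not eligible.
Health Savings Account — status part-time ✓; no waiver, service 1714 days ≥ 45 days ✓; dept Research ✗ → not eligible.
Internet Stipend — status part-time ✓; no waiver, service 1714 days < 5 years (≈1825 days) ✗ → not eligible.
Long-Term Disability — site Fresno ✗ (not Calgary or Reno) → not eligible.
Stock Option Plan — status part-time ✓ (not excluded); service 1714 days ≥ 1 year (≈365 days) ✓; 28 hrs/wk ≥ 25 ✓; rating 1 < 4 ✗ → not eligible.
Bereavement Leave — status part-time ✓; no waiver, service 1714 days ≥ 2 months (≈60 days) ✓; age 57 ≥ 25 ✓ → eligible.
Fitness Allowance — no waiver, service 1714 days ≥ 6 weeks (≈42 days) ✓; rating 1 < 3 ✗ → not eligible.
401(k) Company Match — status part-time ✗ (requires full-time, seasonal, or temporary) → not eligible.
Professional Development Fund — status part-time ✓ (not excluded); no waiver, service 1714 days ≥ 90 days ✓; dept Research ✓; rating 1 < 3 ✗ → not eligible.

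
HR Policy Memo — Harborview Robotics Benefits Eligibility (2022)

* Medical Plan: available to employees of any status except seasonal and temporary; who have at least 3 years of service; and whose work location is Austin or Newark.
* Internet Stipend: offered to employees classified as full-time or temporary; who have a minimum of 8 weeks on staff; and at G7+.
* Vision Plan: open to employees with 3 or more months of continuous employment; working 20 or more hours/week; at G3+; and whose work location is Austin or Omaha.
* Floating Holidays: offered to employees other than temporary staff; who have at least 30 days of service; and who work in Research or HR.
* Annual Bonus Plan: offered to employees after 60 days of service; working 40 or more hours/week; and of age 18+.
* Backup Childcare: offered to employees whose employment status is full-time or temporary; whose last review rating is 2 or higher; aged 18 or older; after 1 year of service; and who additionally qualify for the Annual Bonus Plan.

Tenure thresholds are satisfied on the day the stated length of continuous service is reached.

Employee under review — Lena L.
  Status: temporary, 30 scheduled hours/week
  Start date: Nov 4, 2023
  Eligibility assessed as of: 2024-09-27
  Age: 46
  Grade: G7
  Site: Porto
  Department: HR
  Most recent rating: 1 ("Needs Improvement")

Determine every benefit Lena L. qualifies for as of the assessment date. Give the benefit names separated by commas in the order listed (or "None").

Service from Nov 4, 2023 to 2024-09-27: 328 days.
Medical Plan — status temporary ✗ (excluded) → not eligible.
Internet Stipend — status temporary ✓; service 328 days ≥ 8 weeks (≈56 days) ✓; grade G7 ≥ G7 ✓ → eligible.
Vision Plan — service 328 days ≥ 3 months (≈90 days) ✓; 30 hrs/wk ≥ 20 ✓; grade G7 ≥ G3 ✓; site Porto ✗ (not Austin or Omaha) → not eligible.
Floating Holidays — status temporary ✗ (excluded) → not eligible.
Annual Bonus Plan — service 328 days ≥ 60 days ✓; 30 hrs/wk < 40 ✗ → not eligible.
Backup Childcare — status temporary ✓; rating 1 < 2 ✗ → not eligible.

Internet Stipend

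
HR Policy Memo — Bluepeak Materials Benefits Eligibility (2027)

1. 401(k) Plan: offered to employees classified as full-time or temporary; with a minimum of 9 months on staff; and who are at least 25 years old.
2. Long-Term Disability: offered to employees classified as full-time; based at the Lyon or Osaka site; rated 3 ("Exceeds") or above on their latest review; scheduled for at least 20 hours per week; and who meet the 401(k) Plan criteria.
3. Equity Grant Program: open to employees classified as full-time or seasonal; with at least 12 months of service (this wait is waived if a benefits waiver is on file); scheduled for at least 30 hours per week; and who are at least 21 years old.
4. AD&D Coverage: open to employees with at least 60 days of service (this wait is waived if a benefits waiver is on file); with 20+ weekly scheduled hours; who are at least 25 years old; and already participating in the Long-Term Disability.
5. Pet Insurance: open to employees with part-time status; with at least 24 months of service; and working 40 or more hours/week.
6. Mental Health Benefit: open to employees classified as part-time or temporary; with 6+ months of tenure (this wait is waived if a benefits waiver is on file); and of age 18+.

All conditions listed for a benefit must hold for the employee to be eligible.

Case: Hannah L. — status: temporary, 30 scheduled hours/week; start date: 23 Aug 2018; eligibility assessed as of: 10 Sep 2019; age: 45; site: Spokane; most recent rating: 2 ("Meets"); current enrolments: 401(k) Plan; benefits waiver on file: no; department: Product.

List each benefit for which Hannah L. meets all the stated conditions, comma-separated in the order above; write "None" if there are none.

401(k) Plan, Mental Health Benefit

Service from 23 Aug 2018 to 10 Sep 2019: 383 days.
401(k) Plan — status temporary ✓; service 383 days ≥ 9 months (≈270 days) ✓; age 45 ≥ 25 ✓ → eligible.
Long-Term Disability — status temporary ✗ (requires full-time) → not eligible.
Equity Grant Program — status temporary ✗ (requires full-time or seasonal) → not eligible.
AD&D Coverage — no waiver, service 383 days ≥ 60 days ✓; 30 hrs/wk ≥ 20 ✓; age 45 ≥ 25 ✓; not enrolled in Long-Term Disability ✗ → not eligible.
Pet Insurance — status temporary ✗ (requires part-time) → not eligible.
Mental Health Benefit — status temporary ✓; no waiver, service 383 days ≥ 6 months (≈180 days) ✓; age 45 ≥ 18 ✓ → eligible.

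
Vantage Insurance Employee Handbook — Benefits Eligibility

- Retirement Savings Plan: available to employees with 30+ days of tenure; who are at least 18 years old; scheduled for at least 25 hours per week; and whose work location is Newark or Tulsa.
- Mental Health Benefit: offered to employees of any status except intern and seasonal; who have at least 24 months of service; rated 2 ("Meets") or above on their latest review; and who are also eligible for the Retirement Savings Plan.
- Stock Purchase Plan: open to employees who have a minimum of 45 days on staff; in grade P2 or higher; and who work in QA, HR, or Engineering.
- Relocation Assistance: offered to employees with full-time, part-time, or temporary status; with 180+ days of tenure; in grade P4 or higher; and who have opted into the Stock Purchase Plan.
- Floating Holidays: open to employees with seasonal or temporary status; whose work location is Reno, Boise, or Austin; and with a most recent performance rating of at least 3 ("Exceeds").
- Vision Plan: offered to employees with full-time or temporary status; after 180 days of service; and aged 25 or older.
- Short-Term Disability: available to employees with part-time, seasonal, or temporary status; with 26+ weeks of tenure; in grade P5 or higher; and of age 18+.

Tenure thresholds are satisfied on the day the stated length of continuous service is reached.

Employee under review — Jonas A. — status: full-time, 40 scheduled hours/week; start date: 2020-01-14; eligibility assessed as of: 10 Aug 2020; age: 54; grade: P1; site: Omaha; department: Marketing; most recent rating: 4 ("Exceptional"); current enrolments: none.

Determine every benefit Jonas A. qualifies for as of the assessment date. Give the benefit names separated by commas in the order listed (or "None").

Service from 2020-01-14 to 10 Aug 2020: 209 days.
Retirement Savings Plan — service 209 days ≥ 30 days ✓; age 54 ≥ 18 ✓; 40 hrs/wk ≥ 25 ✓; site Omaha ✗ (not Newark or Tulsa) → not eligible.
Mental Health Benefit — status full-time ✓ (not excluded); service 209 days < 24 months (≈720 days) ✗ → not eligible.
Stock Purchase Plan — service 209 days ≥ 45 days ✓; grade P1 < P2 ✗ → not eligible.
Relocation Assistance — status full-time ✓; service 209 days ≥ 180 days ✓; grade P1 < P4 ✗ → not eligible.
Floating Holidays — status full-time ✗ (requires seasonal or temporary) → not eligible.
Vision Plan — status full-time ✓; service 209 days ≥ 180 days ✓; age 54 ≥ 25 ✓ → eligible.
Short-Term Disability — status full-time ✗ (requires part-time, seasonal, or temporary) → not eligible.

Vision Plan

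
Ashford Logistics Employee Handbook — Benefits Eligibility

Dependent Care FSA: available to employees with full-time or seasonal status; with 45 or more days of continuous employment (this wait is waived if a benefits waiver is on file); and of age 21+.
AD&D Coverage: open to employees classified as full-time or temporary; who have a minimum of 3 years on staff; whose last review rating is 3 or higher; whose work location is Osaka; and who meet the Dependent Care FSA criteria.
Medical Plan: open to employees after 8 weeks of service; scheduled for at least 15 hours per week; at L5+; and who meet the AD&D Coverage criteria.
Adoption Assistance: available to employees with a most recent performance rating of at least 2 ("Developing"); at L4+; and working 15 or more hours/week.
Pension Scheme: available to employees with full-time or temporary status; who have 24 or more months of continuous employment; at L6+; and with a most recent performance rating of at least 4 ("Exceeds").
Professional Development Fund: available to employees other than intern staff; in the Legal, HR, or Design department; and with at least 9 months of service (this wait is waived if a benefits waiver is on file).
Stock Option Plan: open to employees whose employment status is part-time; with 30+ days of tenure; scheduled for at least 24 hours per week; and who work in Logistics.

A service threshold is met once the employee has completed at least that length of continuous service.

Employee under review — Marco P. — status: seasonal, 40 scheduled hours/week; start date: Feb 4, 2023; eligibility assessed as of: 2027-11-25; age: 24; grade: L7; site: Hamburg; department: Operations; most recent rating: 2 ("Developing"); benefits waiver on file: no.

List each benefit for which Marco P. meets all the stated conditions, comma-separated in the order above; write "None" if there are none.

Dependent Care FSA, Adoption Assistance

Service from Feb 4, 2023 to 2027-11-25: 1755 days.
Dependent Care FSA — status seasonal ✓; no waiver, service 1755 days ≥ 45 days ✓; age 24 ≥ 21 ✓ → eligible.
AD&D Coverage — status seasonal ✗ (requires full-time or temporary) → not eligible.
Medical Plan — service 1755 days ≥ 8 weeks (≈56 days) ✓; 40 hrs/wk ≥ 15 ✓; grade L7 ≥ L5 ✓; not eligible for AD&D Coverage ✗ → not eligible.
Adoption Assistance — rating 2 ≥ 2 ✓; grade L7 ≥ L4 ✓; 40 hrs/wk ≥ 15 ✓ → eligible.
Pension Scheme — status seasonal ✗ (requires full-time or temporary) → not eligible.
Professional Development Fund — status seasonal ✓ (not excluded); dept Operations ✗ → not eligible.
Stock Option Plan — status seasonal ✗ (requires part-time) → not eligible.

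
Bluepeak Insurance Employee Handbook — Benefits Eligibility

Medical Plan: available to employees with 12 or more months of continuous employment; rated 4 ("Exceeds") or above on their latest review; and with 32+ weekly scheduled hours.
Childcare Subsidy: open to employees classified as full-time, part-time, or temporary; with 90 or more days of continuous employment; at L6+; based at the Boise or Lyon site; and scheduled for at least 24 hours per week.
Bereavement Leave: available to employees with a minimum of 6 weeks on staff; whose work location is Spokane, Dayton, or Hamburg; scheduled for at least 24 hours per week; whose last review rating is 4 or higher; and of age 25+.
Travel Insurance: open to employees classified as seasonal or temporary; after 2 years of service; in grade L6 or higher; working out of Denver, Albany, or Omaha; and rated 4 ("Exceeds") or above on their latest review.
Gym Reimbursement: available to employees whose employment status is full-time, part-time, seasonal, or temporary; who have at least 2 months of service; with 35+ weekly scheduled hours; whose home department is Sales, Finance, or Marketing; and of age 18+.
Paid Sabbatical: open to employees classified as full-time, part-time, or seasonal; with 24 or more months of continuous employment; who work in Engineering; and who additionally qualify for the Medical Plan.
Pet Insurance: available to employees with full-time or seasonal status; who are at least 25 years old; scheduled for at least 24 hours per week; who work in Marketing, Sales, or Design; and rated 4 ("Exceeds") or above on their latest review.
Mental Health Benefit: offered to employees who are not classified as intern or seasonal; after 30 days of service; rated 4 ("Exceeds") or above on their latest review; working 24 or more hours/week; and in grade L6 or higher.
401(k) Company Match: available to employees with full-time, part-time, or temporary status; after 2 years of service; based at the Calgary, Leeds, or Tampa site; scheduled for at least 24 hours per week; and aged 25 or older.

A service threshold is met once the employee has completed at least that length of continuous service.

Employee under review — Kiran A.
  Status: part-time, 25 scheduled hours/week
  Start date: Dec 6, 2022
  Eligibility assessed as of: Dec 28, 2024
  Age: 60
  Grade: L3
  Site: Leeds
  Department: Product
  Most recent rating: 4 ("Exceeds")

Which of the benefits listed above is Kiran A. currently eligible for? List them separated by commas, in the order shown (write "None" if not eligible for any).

401(k) Company Match

Service from Dec 6, 2022 to Dec 28, 2024: 753 days.
Medical Plan — service 753 days ≥ 12 months (≈360 days) ✓; rating 4 ≥ 4 ✓; 25 hrs/wk < 32 ✗ → not eligible.
Childcare Subsidy — status part-time ✓; service 753 days ≥ 90 days ✓; grade L3 < L6 ✗ → not eligible.
Bereavement Leave — service 753 days ≥ 6 weeks (≈42 days) ✓; site Leeds ✗ (not Spokane, Dayton, or Hamburg) → not eligible.
Travel Insurance — status part-time ✗ (requires seasonal or temporary) → not eligible.
Gym Reimbursement — status part-time ✓; service 753 days ≥ 2 months (≈60 days) ✓; 25 hrs/wk < 35 ✗ → not eligible.
Paid Sabbatical — status part-time ✓; service 753 days ≥ 24 months (≈720 days) ✓; dept Product ✗ → not eligible.
Pet Insurance — status part-time ✗ (requires full-time or seasonal) → not eligible.
Mental Health Benefit — status part-time ✓ (not excluded); service 753 days ≥ 30 days ✓; rating 4 ≥ 4 ✓; 25 hrs/wk ≥ 24 ✓; grade L3 < L6 ✗ → not eligible.
401(k) Company Match — status part-time ✓; service 753 days ≥ 2 years (≈730 days) ✓; site Leeds ✓; 25 hrs/wk ≥ 24 ✓; age 60 ≥ 25 ✓ → eligible.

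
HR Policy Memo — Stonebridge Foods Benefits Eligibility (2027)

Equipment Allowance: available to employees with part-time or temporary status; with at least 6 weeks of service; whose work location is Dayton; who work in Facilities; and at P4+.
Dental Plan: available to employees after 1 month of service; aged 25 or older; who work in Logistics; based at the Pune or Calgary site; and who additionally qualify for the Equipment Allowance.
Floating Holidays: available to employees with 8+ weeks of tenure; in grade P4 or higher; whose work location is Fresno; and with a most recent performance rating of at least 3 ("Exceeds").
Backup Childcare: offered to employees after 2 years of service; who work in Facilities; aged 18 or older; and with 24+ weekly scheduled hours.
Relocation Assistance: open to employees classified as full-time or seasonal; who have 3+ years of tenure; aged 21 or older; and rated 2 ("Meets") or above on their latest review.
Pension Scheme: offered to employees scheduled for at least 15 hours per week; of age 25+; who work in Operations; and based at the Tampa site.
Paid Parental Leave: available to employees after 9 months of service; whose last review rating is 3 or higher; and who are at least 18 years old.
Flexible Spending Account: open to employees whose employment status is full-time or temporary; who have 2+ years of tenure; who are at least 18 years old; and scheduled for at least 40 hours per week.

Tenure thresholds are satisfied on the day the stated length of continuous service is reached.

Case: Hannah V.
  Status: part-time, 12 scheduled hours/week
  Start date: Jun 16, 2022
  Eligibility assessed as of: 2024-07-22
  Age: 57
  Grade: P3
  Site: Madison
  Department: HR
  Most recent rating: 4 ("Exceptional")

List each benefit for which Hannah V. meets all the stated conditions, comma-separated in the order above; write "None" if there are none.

Paid Parental Leave

Service from Jun 16, 2022 to 2024-07-22: 767 days.
Equipment Allowance — status part-time ✓; service 767 days ≥ 6 weeks (≈42 days) ✓; site Madison ✗ (not Dayton) → not eligible.
Dental Plan — service 767 days ≥ 1 month (≈30 days) ✓; age 57 ≥ 25 ✓; dept HR ✗ → not eligible.
Floating Holidays — service 767 days ≥ 8 weeks (≈56 days) ✓; grade P3 < P4 ✗ → not eligible.
Backup Childcare — service 767 days ≥ 2 years (≈730 days) ✓; dept HR ✗ → not eligible.
Relocation Assistance — status part-time ✗ (requires full-time or seasonal) → not eligible.
Pension Scheme — 12 hrs/wk < 15 ✗ → not eligible.
Paid Parental Leave — service 767 days ≥ 9 months (≈270 days) ✓; rating 4 ≥ 3 ✓; age 57 ≥ 18 ✓ → eligible.
Flexible Spending Account — status part-time ✗ (requires full-time or temporary) → not eligible.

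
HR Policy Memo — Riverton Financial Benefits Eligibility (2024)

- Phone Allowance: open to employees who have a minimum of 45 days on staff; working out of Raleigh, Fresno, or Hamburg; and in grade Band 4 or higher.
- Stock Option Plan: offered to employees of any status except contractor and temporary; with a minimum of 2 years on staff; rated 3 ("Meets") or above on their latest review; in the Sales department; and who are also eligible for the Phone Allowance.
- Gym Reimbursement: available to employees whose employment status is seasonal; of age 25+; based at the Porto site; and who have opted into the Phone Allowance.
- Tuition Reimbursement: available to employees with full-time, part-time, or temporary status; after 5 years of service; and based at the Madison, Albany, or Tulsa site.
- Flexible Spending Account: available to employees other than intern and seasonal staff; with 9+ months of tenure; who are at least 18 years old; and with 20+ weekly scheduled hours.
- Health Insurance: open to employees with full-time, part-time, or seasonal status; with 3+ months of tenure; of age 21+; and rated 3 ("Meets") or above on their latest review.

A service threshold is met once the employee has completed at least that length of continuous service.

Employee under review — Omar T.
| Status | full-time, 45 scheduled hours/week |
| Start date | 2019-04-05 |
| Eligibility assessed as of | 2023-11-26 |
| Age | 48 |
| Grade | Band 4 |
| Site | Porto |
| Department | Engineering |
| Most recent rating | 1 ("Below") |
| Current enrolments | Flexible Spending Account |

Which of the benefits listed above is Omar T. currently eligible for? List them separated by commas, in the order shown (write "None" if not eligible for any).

Flexible Spending Account

Service from 2019-04-05 to 2023-11-26: 1696 days.
Phone Allowance — service 1696 days ≥ 45 days ✓; site Porto ✗ (not Raleigh, Fresno, or Hamburg) → not eligible.
Stock Option Plan — status full-time ✓ (not excluded); service 1696 days ≥ 2 years (≈730 days) ✓; rating 1 < 3 ✗ → not eligible.
Gym Reimbursement — status full-time ✗ (requires seasonal) → not eligible.
Tuition Reimbursement — status full-time ✓; service 1696 days < 5 years (≈1825 days) ✗ → not eligible.
Flexible Spending Account — status full-time ✓ (not excluded); service 1696 days ≥ 9 months (≈270 days) ✓; age 48 ≥ 18 ✓; 45 hrs/wk ≥ 20 ✓ → eligible.
Health Insurance — status full-time ✓; service 1696 days ≥ 3 months (≈90 days) ✓; age 48 ≥ 21 ✓; rating 1 < 3 ✗ → not eligible.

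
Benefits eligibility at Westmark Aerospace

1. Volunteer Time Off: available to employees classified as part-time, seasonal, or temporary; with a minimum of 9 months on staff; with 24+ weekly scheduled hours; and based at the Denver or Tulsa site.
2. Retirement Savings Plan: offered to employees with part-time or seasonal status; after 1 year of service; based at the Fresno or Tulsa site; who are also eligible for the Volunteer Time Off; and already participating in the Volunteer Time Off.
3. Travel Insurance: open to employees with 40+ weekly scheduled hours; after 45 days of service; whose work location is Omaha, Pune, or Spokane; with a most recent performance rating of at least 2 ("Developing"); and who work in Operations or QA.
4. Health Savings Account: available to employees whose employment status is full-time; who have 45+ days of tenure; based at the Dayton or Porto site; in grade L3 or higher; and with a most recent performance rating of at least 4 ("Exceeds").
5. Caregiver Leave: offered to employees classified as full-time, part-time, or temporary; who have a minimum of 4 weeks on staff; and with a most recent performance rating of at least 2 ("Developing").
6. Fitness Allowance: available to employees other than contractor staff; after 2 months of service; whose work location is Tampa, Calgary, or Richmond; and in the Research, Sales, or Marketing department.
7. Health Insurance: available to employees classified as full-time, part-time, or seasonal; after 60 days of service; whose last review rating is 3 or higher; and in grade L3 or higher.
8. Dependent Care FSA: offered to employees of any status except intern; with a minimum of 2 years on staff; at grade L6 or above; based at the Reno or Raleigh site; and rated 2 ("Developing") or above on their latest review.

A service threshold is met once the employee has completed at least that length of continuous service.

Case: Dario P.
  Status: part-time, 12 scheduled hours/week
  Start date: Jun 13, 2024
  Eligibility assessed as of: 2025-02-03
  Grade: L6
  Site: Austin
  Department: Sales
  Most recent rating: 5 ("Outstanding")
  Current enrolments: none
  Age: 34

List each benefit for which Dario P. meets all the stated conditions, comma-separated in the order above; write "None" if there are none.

Service from Jun 13, 2024 to 2025-02-03: 235 days.
Volunteer Time Off — status part-time ✓; service 235 days < 9 months (≈270 days) ✗ → not eligible.
Retirement Savings Plan — status part-time ✓; service 235 days < 1 year (≈365 days) ✗ → not eligible.
Travel Insurance — 12 hrs/wk < 40 ✗ → not eligible.
Health Savings Account — status part-time ✗ (requires full-time) → not eligible.
Caregiver Leave — status part-time ✓; service 235 days ≥ 4 weeks (≈28 days) ✓; rating 5 ≥ 2 ✓ → eligible.
Fitness Allowance — status part-time ✓ (not excluded); service 235 days ≥ 2 months (≈60 days) ✓; site Austin ✗ (not Tampa, Calgary, or Richmond) → not eligible.
Health Insurance — status part-time ✓; service 235 days ≥ 60 days ✓; rating 5 ≥ 3 ✓; grade L6 ≥ L3 ✓ → eligible.
Dependent Care FSA — status part-time ✓ (not excluded); service 235 days < 2 years (≈730 days) ✗ → not eligible.

Caregiver Leave, Health Insurance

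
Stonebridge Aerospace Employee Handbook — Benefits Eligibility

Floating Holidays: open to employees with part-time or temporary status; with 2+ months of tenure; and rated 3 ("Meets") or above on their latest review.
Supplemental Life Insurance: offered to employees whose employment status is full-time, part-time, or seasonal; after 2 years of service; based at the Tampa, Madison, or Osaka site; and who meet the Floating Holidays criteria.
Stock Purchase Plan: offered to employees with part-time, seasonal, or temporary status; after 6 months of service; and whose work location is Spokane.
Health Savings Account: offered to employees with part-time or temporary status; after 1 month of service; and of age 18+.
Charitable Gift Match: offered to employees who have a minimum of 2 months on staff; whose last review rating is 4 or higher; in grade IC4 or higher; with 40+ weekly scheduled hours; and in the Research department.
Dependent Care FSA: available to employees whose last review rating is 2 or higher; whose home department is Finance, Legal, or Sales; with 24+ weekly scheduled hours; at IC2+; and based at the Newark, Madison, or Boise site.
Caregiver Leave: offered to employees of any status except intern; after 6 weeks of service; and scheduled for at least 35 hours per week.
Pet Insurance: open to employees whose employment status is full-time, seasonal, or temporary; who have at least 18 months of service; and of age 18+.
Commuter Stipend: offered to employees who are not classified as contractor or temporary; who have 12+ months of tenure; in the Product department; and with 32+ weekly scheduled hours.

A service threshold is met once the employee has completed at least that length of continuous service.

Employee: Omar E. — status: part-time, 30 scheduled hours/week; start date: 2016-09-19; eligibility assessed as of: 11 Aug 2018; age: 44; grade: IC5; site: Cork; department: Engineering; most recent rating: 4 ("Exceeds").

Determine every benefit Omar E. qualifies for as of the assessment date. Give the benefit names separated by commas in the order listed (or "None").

Service from 2016-09-19 to 11 Aug 2018: 691 days.
Floating Holidays — status part-time ✓; service 691 days ≥ 2 months (≈60 days) ✓; rating 4 ≥ 3 ✓ → eligible.
Supplemental Life Insurance — status part-time ✓; service 691 days < 2 years (≈730 days) ✗ → not eligible.
Stock Purchase Plan — status part-time ✓; service 691 days ≥ 6 months (≈180 days) ✓; site Cork ✗ (not Spokane) → not eligible.
Health Savings Account — status part-time ✓; service 691 days ≥ 1 month (≈30 days) ✓; age 44 ≥ 18 ✓ → eligible.
Charitable Gift Match — service 691 days ≥ 2 months (≈60 days) ✓; rating 4 ≥ 4 ✓; grade IC5 ≥ IC4 ✓; 30 hrs/wk < 40 ✗ → not eligible.
Dependent Care FSA — rating 4 ≥ 2 ✓; dept Engineering ✗ → not eligible.
Caregiver Leave — status part-time ✓ (not excluded); service 691 days ≥ 6 weeks (≈42 days) ✓; 30 hrs/wk < 35 ✗ → not eligible.
Pet Insurance — status part-time ✗ (requires full-time, seasonal, or temporary) → not eligible.
Commuter Stipend — status part-time ✓ (not excluded); service 691 days ≥ 12 months (≈360 days) ✓; dept Engineering ✗ → not eligible.

Floating Holidays, Health Savings Account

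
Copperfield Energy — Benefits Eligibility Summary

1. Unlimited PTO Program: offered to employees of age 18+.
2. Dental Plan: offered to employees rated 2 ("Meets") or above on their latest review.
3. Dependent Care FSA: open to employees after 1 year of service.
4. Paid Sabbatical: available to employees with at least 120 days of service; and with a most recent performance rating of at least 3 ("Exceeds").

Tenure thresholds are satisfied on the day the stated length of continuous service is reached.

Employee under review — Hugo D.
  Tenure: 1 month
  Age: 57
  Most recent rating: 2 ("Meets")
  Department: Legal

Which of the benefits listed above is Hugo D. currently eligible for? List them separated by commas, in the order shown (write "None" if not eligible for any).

Unlimited PTO Program, Dental Plan

Unlimited PTO Program — age 57 ≥ 18 ✓ → eligible.
Dental Plan — rating 2 ≥ 2 ✓ → eligible.
Dependent Care FSA — service 1 month < 1 year (≈365 days) ✗ → not eligible.
Paid Sabbatical — service 1 month < 120 days ✗ → not eligible.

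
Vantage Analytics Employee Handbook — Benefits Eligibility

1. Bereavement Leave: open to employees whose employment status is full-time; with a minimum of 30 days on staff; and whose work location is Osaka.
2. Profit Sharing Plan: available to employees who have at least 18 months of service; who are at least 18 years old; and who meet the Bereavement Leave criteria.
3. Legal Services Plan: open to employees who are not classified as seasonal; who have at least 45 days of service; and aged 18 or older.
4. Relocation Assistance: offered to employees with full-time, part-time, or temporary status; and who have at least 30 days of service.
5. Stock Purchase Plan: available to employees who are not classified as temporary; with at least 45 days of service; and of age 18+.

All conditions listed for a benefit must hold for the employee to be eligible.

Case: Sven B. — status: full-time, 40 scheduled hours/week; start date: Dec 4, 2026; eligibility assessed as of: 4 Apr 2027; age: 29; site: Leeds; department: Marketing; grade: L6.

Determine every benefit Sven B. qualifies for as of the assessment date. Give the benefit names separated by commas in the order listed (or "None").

Legal Services Plan, Relocation Assistance, Stock Purchase Plan

Service from Dec 4, 2026 to 4 Apr 2027: 121 days.
Bereavement Leave — status full-time ✓; service 121 days ≥ 30 days ✓; site Leeds ✗ (not Osaka) → not eligible.
Profit Sharing Plan — service 121 days < 18 months (≈540 days) ✗ → not eligible.
Legal Services Plan — status full-time ✓ (not excluded); service 121 days ≥ 45 days ✓; age 29 ≥ 18 ✓ → eligible.
Relocation Assistance — status full-time ✓; service 121 days ≥ 30 days ✓ → eligible.
Stock Purchase Plan — status full-time ✓ (not excluded); service 121 days ≥ 45 days ✓; age 29 ≥ 18 ✓ → eligible.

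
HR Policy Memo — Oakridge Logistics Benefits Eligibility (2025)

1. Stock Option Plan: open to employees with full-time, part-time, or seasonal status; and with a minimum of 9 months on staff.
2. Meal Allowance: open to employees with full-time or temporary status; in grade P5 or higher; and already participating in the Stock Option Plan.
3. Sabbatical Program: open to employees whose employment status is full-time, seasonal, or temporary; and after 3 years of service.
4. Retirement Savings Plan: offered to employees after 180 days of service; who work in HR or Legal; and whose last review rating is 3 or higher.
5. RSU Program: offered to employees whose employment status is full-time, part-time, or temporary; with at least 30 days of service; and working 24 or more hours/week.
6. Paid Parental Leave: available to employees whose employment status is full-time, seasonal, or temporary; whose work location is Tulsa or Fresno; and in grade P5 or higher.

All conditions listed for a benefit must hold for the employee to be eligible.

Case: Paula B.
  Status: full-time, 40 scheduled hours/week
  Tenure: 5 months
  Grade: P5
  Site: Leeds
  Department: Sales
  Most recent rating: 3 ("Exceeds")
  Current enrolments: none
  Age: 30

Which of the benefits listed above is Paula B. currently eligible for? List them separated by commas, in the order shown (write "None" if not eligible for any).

Stock Option Plan — status full-time ✓; service 5 months < 9 months ✗ → not eligible.
Meal Allowance — status full-time ✓; grade P5 ≥ P5 ✓; not enrolled in Stock Option Plan ✗ → not eligible.
Sabbatical Program — status full-time ✓; service 5 months < 3 years (≈1095 days) ✗ → not eligible.
Retirement Savings Plan — service 5 months < 180 days ✗ → not eligible.
RSU Program — status full-time ✓; service 5 months ≥ 30 days ✓; 40 hrs/wk ≥ 24 ✓ → eligible.
Paid Parental Leave — status full-time ✓; site Leeds ✗ (not Tulsa or Fresno) → not eligible.

RSU Program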